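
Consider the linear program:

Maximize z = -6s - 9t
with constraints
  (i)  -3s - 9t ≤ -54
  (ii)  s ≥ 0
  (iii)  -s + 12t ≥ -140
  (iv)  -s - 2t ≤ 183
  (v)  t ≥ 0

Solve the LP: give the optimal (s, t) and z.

s = 0, t = 6, maximum z = -54

Corner points and z = -6s - 9t:
  (0, 6) → z = -54
  (18, 0) → z = -108
  (140, 0) → z = -840
The feasible region is unbounded (it extends along (0, 1), (12, 1)), but z strictly decreases along every unbounded feasible direction, so there is no improving ray and the maximum is attained at a vertex.

The binding constraints are -3s - 9t = -54 and s = 0.
Solving simultaneously gives s = 0, t = 6.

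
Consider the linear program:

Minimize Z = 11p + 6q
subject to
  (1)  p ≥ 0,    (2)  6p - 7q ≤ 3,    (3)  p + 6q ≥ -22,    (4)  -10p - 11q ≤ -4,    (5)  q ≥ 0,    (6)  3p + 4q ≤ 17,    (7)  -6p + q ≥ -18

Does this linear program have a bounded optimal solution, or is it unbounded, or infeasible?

bounded optimum

Extreme points and Z = 11p + 6q:
  (0, 4/11) → Z = 24/11
  (0, 17/4) → Z = 51/2
  (1/2, 0) → Z = 11/2
  (131/45, 31/15) → Z = 1999/45
  (2/5, 0) → Z = 22/5
The feasible region has finitely many vertices and no improving ray; the minimum is 24/11 at (0, 4/11).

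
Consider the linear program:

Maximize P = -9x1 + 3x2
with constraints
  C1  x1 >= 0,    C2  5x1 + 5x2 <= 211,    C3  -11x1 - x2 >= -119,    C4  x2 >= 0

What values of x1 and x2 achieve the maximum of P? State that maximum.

Feasible corners and P = -9x1 + 3x2:
  (0, 211/5) → P = 633/5
  (0, 0) → P = 0
  (192/25, 863/25) → P = 861/25
  (119/11, 0) → P = -1071/11

x1 = 0, x2 = 211/5, maximum P = 633/5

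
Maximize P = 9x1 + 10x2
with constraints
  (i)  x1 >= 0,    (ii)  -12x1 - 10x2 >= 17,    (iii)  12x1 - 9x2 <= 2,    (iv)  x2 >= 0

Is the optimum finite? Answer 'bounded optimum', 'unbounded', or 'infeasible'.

The boundaries x1 = 0 and x2 = 0 meet at (0, 0), but that point violates -12x1 - 10x2 ≥ 17. Every candidate vertex is excluded by some other constraint, so the feasible region is empty.

infeasible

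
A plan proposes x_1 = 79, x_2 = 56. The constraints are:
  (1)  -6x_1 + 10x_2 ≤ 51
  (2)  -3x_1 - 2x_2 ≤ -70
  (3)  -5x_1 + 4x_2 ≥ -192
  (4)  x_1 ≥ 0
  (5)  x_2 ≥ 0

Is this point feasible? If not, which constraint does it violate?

not feasible — violates (1)

Constraint (1): -6x_1 + 10x_2 = 86, which is not ≤ 51. All other constraints are satisfied.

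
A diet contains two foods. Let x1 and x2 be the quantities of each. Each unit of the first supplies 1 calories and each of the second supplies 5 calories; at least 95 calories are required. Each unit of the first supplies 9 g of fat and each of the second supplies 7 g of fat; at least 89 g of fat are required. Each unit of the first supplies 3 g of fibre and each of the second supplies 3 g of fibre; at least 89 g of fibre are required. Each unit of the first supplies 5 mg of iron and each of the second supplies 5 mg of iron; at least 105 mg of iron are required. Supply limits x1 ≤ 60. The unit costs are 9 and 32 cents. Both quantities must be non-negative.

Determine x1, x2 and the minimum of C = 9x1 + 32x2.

Feasible corners and C = 9x1 + 32x2:
  (0, 89/3) → C = 2848/3
  (40/3, 49/3) → C = 1928/3
  (60, 7) → C = 764
The feasible region is unbounded (it extends along (0, 1)), but C strictly increases along every unbounded feasible direction, so there is no improving ray and the minimum is attained at a vertex.

The optimum lies where x1 + 5x2 = 95 and 3x1 + 3x2 = 89.
Solving simultaneously gives x1 = 40/3, x2 = 49/3.

x1 = 40/3, x2 = 49/3, minimum C = 1928/3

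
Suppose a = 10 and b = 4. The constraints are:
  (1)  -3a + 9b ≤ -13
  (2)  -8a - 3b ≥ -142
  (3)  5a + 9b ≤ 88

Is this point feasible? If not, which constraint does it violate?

Constraint (1): -3a + 9b = 6, which is not ≤ -13. All other constraints are satisfied.

not feasible — violates (1)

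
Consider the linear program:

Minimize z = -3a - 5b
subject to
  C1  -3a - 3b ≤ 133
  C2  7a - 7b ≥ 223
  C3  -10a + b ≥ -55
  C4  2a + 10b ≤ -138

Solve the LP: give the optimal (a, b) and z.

Extreme points and z = -3a - 5b:
  (-131/21, -800/21) → z = 4393/21
  (32/33, -1495/33) → z = 7379/33
  (18/7, -205/7) → z = 971/7

At the optimal vertex, 7a - 7b = 223 and -10a + b = -55.
Solving simultaneously gives a = 18/7, b = -205/7.

a = 18/7, b = -205/7, minimum z = 971/7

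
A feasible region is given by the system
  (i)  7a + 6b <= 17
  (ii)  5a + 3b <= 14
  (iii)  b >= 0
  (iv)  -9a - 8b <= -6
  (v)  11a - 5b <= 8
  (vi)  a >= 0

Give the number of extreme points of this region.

5

Intersecting each pair of boundary lines and keeping only the points that satisfy every inequality leaves:
  (133/101, 131/101)
  (0, 17/6)
  (2/3, 0)
  (8/11, 0)
  (0, 3/4)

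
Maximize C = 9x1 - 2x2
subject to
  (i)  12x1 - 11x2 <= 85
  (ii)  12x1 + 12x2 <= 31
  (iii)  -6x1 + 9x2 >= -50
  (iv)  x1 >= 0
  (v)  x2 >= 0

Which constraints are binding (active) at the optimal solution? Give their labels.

Feasible corners and C = 9x1 - 2x2:
  (0, 31/12) → C = -31/6
  (31/12, 0) → C = 93/4
  (0, 0) → C = 0

The maximum is at (31/12, 0). Substituting into each constraint, equality holds for (ii) and (v); the remaining constraints have slack.

(ii) and (v)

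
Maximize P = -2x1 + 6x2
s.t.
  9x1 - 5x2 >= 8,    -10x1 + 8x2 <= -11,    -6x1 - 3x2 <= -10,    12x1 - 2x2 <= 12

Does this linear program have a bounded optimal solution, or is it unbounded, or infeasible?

The boundaries 9x1 - 5x2 = 8 and -10x1 + 8x2 = -11 meet at (9/22, -19/22), but that point violates -6x1 - 3x2 ≤ -10. Every candidate vertex is excluded by some other constraint, so the feasible region is empty.

infeasible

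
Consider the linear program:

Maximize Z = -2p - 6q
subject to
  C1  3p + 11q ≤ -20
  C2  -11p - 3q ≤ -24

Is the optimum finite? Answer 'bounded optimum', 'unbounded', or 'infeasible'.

unbounded

From the feasible point (81/28, -73/28), moving in the direction (3, -11) keeps every constraint satisfied while Z increases without bound.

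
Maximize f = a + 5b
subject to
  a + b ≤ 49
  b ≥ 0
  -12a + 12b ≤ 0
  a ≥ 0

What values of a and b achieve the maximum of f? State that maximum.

a = 49/2, b = 49/2, maximum f = 147

Feasible corners and f = a + 5b:
  (49, 0) → f = 49
  (49/2, 49/2) → f = 147
  (0, 0) → f = 0

At the optimal vertex, a + b = 49 and -12a + 12b = 0.
Solving simultaneously gives a = 49/2, b = 49/2.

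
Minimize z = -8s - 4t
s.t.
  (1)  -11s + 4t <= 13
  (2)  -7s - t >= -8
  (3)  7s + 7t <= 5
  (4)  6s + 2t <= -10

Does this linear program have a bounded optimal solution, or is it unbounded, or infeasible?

Feasible corners and z = -8s - 4t:
  (-33/23, -16/23) → z = 328/23
  (13/4, -59/4) → z = 33
The feasible region has finitely many vertices and no improving ray; the minimum is 328/23 at (-33/23, -16/23).

bounded optimum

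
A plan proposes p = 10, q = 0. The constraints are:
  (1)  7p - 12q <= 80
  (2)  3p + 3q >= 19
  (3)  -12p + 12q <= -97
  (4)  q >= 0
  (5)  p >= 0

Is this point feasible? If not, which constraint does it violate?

(1): 70 ≤ 80 ✓
(2): 30 ≥ 19 ✓
(3): -120 ≤ -97 ✓
(4): 0 ≥ 0 ✓
(5): 10 ≥ 0 ✓

feasible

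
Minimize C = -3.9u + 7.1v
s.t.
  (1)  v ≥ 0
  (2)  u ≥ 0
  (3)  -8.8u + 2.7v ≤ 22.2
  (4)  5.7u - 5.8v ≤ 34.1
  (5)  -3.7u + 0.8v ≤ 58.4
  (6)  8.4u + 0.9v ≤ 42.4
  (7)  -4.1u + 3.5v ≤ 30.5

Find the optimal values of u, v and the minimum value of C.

Feasible corners and C = -3.9u + 7.1v:
  (0, 0) → C = 0
  (106/21, 0) → C = -689/35
  (0, 74/9) → C = 2627/45
  (465/1973, 17738/1973) → C = 1241263/19730
  (12095/3309, 43004/3309) → C = 2581579/33090

u = 106/21, v = 0, minimum C = -689/35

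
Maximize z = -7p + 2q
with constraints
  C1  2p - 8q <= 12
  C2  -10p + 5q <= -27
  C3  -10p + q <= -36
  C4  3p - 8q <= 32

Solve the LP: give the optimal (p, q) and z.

p = 153/40, q = 9/4, maximum z = -891/40

Extreme points and z = -7p + 2q:
  (46/13, -8/13) → z = -26
  (20, 7/2) → z = -133
  (153/40, 9/4) → z = -891/40
The feasible region is unbounded (it extends along (1, 2), (8, 3)), but z strictly decreases along every unbounded feasible direction, so there is no improving ray and the maximum is attained at a vertex.

The binding constraints are -10p + 5q = -27 and -10p + q = -36.
Solving simultaneously gives p = 153/40, q = 9/4.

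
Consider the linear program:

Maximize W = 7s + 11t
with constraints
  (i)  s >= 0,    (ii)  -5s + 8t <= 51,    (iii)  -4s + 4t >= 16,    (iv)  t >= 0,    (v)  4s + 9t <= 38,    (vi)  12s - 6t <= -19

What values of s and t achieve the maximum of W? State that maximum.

s = 2/13, t = 54/13, maximum W = 608/13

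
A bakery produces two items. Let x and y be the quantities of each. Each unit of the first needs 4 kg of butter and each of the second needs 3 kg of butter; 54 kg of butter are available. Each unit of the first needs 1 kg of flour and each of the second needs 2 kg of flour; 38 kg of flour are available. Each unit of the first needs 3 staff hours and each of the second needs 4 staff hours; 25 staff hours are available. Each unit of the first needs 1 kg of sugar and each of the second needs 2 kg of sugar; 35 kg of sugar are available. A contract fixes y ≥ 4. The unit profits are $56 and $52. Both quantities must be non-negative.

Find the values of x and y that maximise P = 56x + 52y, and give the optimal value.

x = 3, y = 4, maximum P = 376

Feasible corners and P = 56x + 52y:
  (0, 25/4) → P = 325
  (0, 4) → P = 208
  (3, 4) → P = 376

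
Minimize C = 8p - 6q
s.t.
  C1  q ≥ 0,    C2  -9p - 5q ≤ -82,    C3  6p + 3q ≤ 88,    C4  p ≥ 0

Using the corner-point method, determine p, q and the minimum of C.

Corner points and C = 8p - 6q:
  (82/9, 0) → C = 656/9
  (44/3, 0) → C = 352/3
  (0, 82/5) → C = -492/5
  (0, 88/3) → C = -176

The optimum lies where 6p + 3q = 88 and p = 0.
Solving simultaneously gives p = 0, q = 88/3.

p = 0, q = 88/3, minimum C = -176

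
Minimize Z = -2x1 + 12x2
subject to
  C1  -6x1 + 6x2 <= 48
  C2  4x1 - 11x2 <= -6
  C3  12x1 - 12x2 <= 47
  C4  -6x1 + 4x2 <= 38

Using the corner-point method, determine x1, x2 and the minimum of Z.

x1 = -197/25, x2 = -58/25, minimum Z = -302/25

Vertices and Z = -2x1 + 12x2:
  (-3, 5) → Z = 66
  (589/84, 65/21) → Z = 971/42
  (-197/25, -58/25) → Z = -302/25
The feasible region is unbounded (it extends along (1, 1)), but Z strictly increases along every unbounded feasible direction, so there is no improving ray and the minimum is attained at a vertex.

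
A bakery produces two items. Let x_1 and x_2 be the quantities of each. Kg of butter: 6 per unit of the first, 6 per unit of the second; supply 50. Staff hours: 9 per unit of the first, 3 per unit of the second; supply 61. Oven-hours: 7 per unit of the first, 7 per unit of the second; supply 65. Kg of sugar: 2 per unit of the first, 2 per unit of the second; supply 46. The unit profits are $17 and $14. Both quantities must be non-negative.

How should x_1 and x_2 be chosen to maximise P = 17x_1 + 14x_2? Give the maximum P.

x_1 = 6, x_2 = 7/3, maximum P = 404/3

Vertices and P = 17x_1 + 14x_2:
  (0, 0) → P = 0
  (0, 25/3) → P = 350/3
  (61/9, 0) → P = 1037/9
  (6, 7/3) → P = 404/3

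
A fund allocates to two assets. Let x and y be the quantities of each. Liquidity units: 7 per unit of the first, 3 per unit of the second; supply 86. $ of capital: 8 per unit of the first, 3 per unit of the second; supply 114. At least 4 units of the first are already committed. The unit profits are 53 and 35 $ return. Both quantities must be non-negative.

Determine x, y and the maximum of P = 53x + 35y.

Extreme points and P = 53x + 35y:
  (86/7, 0) → P = 4558/7
  (4, 0) → P = 212
  (4, 58/3) → P = 2666/3

The binding constraints are 7x + 3y = 86 and x = 4.
Solving simultaneously gives x = 4, y = 58/3.

x = 4, y = 58/3, maximum P = 2666/3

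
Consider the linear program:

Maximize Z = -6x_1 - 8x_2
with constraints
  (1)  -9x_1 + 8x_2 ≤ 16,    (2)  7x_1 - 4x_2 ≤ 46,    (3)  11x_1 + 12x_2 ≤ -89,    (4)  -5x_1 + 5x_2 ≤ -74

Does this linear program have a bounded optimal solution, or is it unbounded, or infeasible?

unbounded

From the feasible point (-672/5, -746/5), moving in the direction (-4, -7) keeps every constraint satisfied while Z increases without bound.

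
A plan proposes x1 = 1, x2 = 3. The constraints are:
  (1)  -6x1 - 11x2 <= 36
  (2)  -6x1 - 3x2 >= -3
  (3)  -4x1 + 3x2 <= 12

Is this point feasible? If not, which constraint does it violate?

not feasible — violates (2)

Constraint (2): -6x1 - 3x2 = -15, which is not ≥ -3. All other constraints are satisfied.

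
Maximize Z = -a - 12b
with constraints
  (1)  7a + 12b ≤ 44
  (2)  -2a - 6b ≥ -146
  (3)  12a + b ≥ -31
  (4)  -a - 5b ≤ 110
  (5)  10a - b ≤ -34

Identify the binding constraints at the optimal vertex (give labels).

(3) and (5)

Corner points and Z = -a - 12b:
  (-416/137, 745/137) → Z = -8524/137
  (-364/127, 678/127) → Z = -7772/127
  (-65/22, 49/11) → Z = -101/2

The maximum is at (-65/22, 49/11). Substituting into each constraint, equality holds for (3) and (5); the remaining constraints have slack.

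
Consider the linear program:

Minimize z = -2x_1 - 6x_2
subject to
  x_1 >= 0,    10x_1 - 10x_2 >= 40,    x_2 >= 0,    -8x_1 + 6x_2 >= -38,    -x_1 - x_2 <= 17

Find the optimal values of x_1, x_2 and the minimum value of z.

Vertices and z = -2x_1 - 6x_2:
  (4, 0) → z = -8
  (7, 3) → z = -32
  (19/4, 0) → z = -19/2

x_1 = 7, x_2 = 3, minimum z = -32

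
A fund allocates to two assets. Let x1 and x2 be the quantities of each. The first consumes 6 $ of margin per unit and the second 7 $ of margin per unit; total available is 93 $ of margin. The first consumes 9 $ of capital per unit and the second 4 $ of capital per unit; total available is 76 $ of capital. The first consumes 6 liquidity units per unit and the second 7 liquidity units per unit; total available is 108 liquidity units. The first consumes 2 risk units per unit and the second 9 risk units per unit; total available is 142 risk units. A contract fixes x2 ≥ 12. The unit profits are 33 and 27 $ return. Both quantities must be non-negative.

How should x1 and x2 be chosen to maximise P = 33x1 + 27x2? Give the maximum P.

x1 = 3/2, x2 = 12, maximum P = 747/2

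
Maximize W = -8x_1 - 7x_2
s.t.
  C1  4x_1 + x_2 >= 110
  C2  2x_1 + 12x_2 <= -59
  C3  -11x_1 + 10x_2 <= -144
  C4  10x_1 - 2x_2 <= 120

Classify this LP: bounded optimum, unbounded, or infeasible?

The boundaries 4x_1 + x_2 = 110 and 2x_1 + 12x_2 = -59 meet at (1379/46, -228/23), but that point violates 10x_1 - 2x_2 ≤ 120. Every candidate vertex is excluded by some other constraint, so the feasible region is empty.

infeasible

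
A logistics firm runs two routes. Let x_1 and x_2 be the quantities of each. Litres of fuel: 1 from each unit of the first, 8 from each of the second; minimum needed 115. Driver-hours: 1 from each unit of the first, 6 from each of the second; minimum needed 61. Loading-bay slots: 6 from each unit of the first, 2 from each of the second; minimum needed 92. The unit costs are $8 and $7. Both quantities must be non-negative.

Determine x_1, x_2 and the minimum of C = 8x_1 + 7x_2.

x_1 = 11, x_2 = 13, minimum C = 179

Feasible corners and C = 8x_1 + 7x_2:
  (0, 46) → C = 322
  (115, 0) → C = 920
  (11, 13) → C = 179
The feasible region is unbounded (it extends along (0, 1), (1, 0)), but C strictly increases along every unbounded feasible direction, so there is no improving ray and the minimum is attained at a vertex.

At the optimal vertex, x_1 + 8x_2 = 115 and 6x_1 + 2x_2 = 92.
Solving simultaneously gives x_1 = 11, x_2 = 13.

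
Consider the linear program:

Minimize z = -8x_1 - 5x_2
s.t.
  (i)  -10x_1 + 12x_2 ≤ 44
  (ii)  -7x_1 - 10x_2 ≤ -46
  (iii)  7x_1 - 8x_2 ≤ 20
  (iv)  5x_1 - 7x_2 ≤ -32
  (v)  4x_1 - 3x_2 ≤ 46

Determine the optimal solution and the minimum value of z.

x_1 = 38, x_2 = 106/3, minimum z = -1442/3

Corner points and z = -8x_1 - 5x_2:
  (38/5, 10) → z = -554/5
  (38, 106/3) → z = -1442/3
  (418/13, 358/13) → z = -5134/13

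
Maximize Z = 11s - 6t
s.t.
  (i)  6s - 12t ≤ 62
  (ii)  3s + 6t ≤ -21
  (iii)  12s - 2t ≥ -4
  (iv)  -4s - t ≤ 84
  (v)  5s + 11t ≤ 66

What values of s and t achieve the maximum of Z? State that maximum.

s = 5/3, t = -13/3, maximum Z = 133/3

Feasible corners and Z = 11s - 6t:
  (5/3, -13/3) → Z = 133/3
  (-43/33, -64/11) → Z = 679/33
  (-11/13, -40/13) → Z = 119/13

The binding constraints are 6s - 12t = 62 and 3s + 6t = -21.
Solving simultaneously gives s = 5/3, t = -13/3.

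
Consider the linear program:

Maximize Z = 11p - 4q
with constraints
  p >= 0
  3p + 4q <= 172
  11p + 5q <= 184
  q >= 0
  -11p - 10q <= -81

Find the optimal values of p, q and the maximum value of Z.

p = 184/11, q = 0, maximum Z = 184

Vertices and Z = 11p - 4q:
  (0, 184/5) → Z = -736/5
  (0, 81/10) → Z = -162/5
  (184/11, 0) → Z = 184
  (81/11, 0) → Z = 81

The binding constraints are 11p + 5q = 184 and q = 0.
Solving simultaneously gives p = 184/11, q = 0.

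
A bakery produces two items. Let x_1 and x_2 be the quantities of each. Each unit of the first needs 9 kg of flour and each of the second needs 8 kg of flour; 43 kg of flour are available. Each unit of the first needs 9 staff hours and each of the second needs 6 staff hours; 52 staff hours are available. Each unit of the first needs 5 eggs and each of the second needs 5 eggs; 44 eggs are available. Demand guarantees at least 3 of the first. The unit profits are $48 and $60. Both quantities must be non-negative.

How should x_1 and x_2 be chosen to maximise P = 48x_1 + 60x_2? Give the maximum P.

x_1 = 3, x_2 = 2, maximum P = 264

Feasible corners and P = 48x_1 + 60x_2:
  (43/9, 0) → P = 688/3
  (3, 0) → P = 144
  (3, 2) → P = 264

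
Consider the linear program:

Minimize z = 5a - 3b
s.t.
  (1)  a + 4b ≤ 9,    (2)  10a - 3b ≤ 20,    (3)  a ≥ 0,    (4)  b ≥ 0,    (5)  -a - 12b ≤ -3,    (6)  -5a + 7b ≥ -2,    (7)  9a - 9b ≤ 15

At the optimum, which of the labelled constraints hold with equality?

Extreme points and z = 5a - 3b:
  (107/43, 70/43) → z = 325/43
  (0, 9/4) → z = -27/4
  (134/55, 16/11) → z = 86/11
  (0, 1/4) → z = -3/4
  (45/67, 13/67) → z = 186/67

The minimum is at (0, 9/4). Substituting into each constraint, equality holds for (1) and (3); the remaining constraints have slack.

(1) and (3)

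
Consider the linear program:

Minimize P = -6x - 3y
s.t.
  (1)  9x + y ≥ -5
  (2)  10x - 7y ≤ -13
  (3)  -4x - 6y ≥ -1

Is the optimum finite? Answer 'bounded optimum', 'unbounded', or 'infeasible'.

infeasible

The boundaries 9x + y = -5 and 10x - 7y = -13 meet at (-48/73, 67/73), but that point violates -4x - 6y ≥ -1. Every candidate vertex is excluded by some other constraint, so the feasible region is empty.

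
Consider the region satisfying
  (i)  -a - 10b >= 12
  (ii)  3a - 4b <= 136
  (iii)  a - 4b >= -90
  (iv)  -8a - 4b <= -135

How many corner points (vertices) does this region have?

Of the 6 pairwise boundary intersections, those satisfying every inequality are:
  (656/17, -86/17)
  (699/38, -231/76)
  (271/11, -683/44)

3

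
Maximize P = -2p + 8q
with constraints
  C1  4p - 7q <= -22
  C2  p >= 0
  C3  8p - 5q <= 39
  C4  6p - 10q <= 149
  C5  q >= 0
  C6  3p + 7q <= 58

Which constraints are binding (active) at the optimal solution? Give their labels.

Corner points and P = -2p + 8q:
  (0, 22/7) → P = 176/7
  (36/7, 298/49) → P = 1880/49
  (0, 58/7) → P = 464/7

The maximum is at (0, 58/7). Substituting into each constraint, equality holds for C2 and C6; the remaining constraints have slack.

C2 and C6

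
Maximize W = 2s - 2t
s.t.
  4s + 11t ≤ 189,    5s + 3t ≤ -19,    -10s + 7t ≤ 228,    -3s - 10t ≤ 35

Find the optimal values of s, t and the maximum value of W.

s = -85/41, t = -118/41, maximum W = 66/41

Feasible corners and W = 2s - 2t:
  (-817/65, 190/13) → W = -3534/65
  (-85/41, -118/41) → W = 66/41
  (-2525/121, 334/121) → W = -5718/121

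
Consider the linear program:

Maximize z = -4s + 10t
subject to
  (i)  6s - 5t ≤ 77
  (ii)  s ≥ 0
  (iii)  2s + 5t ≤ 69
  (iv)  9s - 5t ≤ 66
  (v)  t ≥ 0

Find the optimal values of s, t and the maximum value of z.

s = 0, t = 69/5, maximum z = 138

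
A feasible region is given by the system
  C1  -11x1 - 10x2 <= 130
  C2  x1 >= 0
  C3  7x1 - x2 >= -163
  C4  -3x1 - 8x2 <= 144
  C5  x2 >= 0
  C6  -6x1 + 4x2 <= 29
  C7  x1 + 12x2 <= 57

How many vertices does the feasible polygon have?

3

Intersecting each pair of boundary lines and keeping only the points that satisfy every inequality leaves:
  (0, 0)
  (0, 19/4)
  (57, 0)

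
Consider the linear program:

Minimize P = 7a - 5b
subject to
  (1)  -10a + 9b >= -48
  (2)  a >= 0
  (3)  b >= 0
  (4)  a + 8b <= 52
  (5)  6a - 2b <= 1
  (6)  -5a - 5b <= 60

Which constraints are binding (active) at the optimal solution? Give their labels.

Feasible corners and P = 7a - 5b:
  (0, 0) → P = 0
  (0, 13/2) → P = -65/2
  (1/6, 0) → P = 7/6
  (56/25, 311/50) → P = -771/50

The minimum is at (0, 13/2). Substituting into each constraint, equality holds for (2) and (4); the remaining constraints have slack.

(2) and (4)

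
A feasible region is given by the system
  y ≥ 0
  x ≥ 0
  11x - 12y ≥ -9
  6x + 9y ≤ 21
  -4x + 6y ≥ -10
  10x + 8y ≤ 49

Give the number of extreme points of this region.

5

Of the 15 pairwise boundary intersections, those satisfying every inequality are:
  (0, 0)
  (5/2, 0)
  (0, 3/4)
  (1, 5/3)
  (3, 1/3)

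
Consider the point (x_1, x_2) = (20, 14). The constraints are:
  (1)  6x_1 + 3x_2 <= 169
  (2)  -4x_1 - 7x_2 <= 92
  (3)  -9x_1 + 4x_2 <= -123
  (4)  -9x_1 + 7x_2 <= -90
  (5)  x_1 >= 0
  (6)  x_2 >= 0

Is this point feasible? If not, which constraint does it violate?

Constraint (4): -9x_1 + 7x_2 = -82, which is not ≤ -90. All other constraints are satisfied.

not feasible — violates (4)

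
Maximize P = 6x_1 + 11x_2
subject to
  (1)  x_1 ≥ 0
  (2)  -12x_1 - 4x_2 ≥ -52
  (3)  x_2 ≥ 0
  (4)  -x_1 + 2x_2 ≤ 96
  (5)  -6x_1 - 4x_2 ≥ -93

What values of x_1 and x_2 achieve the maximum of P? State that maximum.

x_1 = 0, x_2 = 13, maximum P = 143

Feasible corners and P = 6x_1 + 11x_2:
  (0, 13) → P = 143
  (0, 0) → P = 0
  (13/3, 0) → P = 26

At the optimal vertex, x_1 = 0 and -12x_1 - 4x_2 = -52.
Solving simultaneously gives x_1 = 0, x_2 = 13.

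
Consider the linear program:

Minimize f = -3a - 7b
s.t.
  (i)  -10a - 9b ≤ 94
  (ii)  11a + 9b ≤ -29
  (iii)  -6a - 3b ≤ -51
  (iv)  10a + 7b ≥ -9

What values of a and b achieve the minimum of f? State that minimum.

a = 26, b = -35, minimum f = 167

Vertices and f = -3a - 7b:
  (65, -248/3) → f = 1151/3
  (247/8, -179/4) → f = 1765/8
  (26, -35) → f = 167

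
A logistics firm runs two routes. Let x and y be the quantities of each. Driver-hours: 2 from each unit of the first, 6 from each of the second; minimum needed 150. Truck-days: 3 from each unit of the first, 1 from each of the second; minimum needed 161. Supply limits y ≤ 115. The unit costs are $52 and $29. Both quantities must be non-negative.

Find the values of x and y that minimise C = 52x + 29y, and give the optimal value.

x = 51, y = 8, minimum C = 2884

Feasible corners and C = 52x + 29y:
  (75, 0) → C = 3900
  (51, 8) → C = 2884
  (46/3, 115) → C = 12397/3
The feasible region is unbounded (it extends along (1, 0)), but C strictly increases along every unbounded feasible direction, so there is no improving ray and the minimum is attained at a vertex.

The optimum lies where 2x + 6y = 150 and 3x + y = 161.
Solving simultaneously gives x = 51, y = 8.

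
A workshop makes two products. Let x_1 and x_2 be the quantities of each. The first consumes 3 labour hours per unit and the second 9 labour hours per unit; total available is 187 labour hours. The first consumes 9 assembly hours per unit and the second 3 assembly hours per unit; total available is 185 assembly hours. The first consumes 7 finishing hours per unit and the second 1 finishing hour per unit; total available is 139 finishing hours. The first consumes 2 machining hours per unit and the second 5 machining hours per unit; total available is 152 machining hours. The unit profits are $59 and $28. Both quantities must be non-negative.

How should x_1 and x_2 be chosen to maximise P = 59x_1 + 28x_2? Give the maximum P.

The optimum lies where 3x_1 + 9x_2 = 187 and 9x_1 + 3x_2 = 185.
Solving simultaneously gives x_1 = 46/3, x_2 = 47/3.

x_1 = 46/3, x_2 = 47/3, maximum P = 4030/3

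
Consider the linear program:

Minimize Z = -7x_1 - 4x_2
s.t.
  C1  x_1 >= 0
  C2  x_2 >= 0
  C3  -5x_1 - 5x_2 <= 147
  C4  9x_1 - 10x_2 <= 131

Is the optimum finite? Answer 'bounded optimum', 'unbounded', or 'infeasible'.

From the feasible point (0, 0), moving in the direction (0, 1) keeps every constraint satisfied while Z decreases without bound.

unbounded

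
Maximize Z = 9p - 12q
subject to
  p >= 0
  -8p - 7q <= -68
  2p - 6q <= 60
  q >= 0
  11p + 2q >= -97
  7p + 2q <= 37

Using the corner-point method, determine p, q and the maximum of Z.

Extreme points and Z = 9p - 12q:
  (0, 68/7) → Z = -816/7
  (0, 37/2) → Z = -222
  (41/11, 60/11) → Z = -351/11

p = 41/11, q = 60/11, maximum Z = -351/11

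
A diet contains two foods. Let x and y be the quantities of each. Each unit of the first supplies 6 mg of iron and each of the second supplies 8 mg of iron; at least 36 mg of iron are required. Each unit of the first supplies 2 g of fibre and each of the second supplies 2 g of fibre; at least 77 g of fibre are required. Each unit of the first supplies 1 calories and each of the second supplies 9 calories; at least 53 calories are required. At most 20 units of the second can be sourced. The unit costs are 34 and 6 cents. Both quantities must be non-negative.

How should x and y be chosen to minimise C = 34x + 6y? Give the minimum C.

Extreme points and C = 34x + 6y:
  (53, 0) → C = 1802
  (587/16, 29/16) → C = 5033/4
  (37/2, 20) → C = 749
The feasible region is unbounded (it extends along (1, 0)), but C strictly increases along every unbounded feasible direction, so there is no improving ray and the minimum is attained at a vertex.

x = 37/2, y = 20, minimum C = 749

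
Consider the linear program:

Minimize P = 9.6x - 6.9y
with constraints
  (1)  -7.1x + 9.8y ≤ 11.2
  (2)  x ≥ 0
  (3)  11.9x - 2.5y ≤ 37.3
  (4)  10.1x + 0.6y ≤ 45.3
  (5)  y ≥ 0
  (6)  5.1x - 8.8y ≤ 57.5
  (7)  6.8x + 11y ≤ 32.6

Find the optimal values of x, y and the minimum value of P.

x = 0, y = 8/7, minimum P = -276/35

Extreme points and P = 9.6x - 6.9y:
  (0, 8/7) → P = -276/35
  (9814/7237, 15381/7237) → P = -23829/14474
  (0, 0) → P = 0
  (373/119, 0) → P = 17904/595
  (4918/1479, 79/87) → P = 126487/4930

The optimum lies where -7.1x + 9.8y = 11.2 and x = 0.
Solving simultaneously gives x = 0, y = 8/7.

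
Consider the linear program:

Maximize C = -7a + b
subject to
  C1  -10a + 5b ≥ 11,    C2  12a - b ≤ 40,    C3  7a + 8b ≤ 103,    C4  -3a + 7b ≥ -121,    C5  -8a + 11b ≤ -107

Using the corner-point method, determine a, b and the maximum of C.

a = -582/23, b = -647/23, maximum C = 149

Corner points and C = -7a + b:
  (-62/5, -113/5) → C = 321/5
  (-328/35, -579/35) → C = 1717/35
  (-582/23, -647/23) → C = 149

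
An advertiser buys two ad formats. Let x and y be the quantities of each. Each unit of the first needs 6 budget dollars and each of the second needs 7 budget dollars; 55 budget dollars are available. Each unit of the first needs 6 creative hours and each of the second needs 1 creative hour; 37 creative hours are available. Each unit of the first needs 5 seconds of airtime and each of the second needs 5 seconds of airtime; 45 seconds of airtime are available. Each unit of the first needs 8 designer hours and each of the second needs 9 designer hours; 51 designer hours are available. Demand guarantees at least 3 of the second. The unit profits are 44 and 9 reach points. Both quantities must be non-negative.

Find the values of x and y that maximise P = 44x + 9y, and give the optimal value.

The binding constraints are 8x + 9y = 51 and y = 3.
Solving simultaneously gives x = 3, y = 3.

x = 3, y = 3, maximum P = 159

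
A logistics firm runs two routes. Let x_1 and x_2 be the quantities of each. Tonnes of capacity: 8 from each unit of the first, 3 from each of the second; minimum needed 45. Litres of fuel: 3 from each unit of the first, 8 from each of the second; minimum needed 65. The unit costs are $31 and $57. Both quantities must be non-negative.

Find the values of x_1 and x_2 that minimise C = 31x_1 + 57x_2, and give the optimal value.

Vertices and C = 31x_1 + 57x_2:
  (0, 15) → C = 855
  (65/3, 0) → C = 2015/3
  (3, 7) → C = 492
The feasible region is unbounded (it extends along (0, 1), (1, 0)), but C strictly increases along every unbounded feasible direction, so there is no improving ray and the minimum is attained at a vertex.

The binding constraints are 8x_1 + 3x_2 = 45 and 3x_1 + 8x_2 = 65.
Solving simultaneously gives x_1 = 3, x_2 = 7.

x_1 = 3, x_2 = 7, minimum C = 492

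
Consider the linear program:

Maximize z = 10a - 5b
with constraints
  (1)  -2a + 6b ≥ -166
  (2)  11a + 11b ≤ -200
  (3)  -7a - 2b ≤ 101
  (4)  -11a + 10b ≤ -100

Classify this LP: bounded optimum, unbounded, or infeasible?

Feasible corners and z = 10a - 5b:
  (313/44, -1113/44) → z = 8695/44
  (-137/23, -682/23) → z = 2040/23
  (-300/77, -100/7) → z = 2500/77
  (-405/46, -1811/92) → z = 955/92
The feasible region has finitely many vertices and no improving ray; the maximum is 8695/44 at (313/44, -1113/44).

bounded optimum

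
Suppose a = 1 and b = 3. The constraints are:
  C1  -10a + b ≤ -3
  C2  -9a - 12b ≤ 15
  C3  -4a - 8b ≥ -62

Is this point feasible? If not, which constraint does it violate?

C1: -7 ≤ -3 ✓
C2: -45 ≤ 15 ✓
C3: -28 ≥ -62 ✓

feasible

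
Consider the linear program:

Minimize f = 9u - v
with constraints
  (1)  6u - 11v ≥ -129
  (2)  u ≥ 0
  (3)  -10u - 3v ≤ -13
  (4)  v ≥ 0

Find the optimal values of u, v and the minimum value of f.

u = 0, v = 129/11, minimum f = -129/11

Vertices and f = 9u - v:
  (0, 129/11) → f = -129/11
  (0, 13/3) → f = -13/3
  (13/10, 0) → f = 117/10
The feasible region is unbounded (it extends along (11, 6), (1, 0)), but f strictly increases along every unbounded feasible direction, so there is no improving ray and the minimum is attained at a vertex.

The optimum lies where 6u - 11v = -129 and u = 0.
Solving simultaneously gives u = 0, v = 129/11.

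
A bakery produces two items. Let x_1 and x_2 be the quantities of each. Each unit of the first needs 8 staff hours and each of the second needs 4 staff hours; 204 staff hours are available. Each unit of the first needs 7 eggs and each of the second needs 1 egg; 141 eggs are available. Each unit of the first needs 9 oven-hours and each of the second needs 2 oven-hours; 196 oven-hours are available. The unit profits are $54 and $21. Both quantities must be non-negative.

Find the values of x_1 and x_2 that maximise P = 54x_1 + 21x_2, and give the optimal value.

x_1 = 18, x_2 = 15, maximum P = 1287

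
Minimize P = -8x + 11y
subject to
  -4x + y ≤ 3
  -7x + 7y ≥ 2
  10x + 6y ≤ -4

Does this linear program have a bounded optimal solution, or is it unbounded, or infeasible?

bounded optimum

Corner points and P = -8x + 11y:
  (-19/21, -13/21) → P = 3/7
  (-11/17, 7/17) → P = 165/17
  (-5/14, -1/14) → P = 29/14
The feasible region has finitely many vertices and no improving ray; the minimum is 3/7 at (-19/21, -13/21).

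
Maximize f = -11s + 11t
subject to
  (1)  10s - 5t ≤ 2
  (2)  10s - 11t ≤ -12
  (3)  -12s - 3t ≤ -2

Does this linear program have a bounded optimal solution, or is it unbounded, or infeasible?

From the feasible point (41/30, 7/3), moving in the direction (5, 10) keeps every constraint satisfied while f increases without bound.

unbounded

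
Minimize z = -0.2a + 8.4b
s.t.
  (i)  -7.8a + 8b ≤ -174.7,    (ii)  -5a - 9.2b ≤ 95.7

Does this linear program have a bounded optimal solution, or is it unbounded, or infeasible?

unbounded

From the feasible point (21041/2794, -40499/2794), moving in the direction (9.2, -5) keeps every constraint satisfied while z decreases without bound.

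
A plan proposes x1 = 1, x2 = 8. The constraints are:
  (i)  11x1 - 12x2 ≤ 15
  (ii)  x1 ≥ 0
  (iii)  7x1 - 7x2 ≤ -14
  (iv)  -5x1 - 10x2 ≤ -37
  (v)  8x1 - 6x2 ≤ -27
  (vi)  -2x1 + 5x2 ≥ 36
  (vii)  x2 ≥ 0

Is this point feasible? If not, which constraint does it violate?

(i): -85 ≤ 15 ✓
(ii): 1 ≥ 0 ✓
(iii): -49 ≤ -14 ✓
(iv): -85 ≤ -37 ✓
(v): -40 ≤ -27 ✓
(vi): 38 ≥ 36 ✓
(vii): 8 ≥ 0 ✓

feasible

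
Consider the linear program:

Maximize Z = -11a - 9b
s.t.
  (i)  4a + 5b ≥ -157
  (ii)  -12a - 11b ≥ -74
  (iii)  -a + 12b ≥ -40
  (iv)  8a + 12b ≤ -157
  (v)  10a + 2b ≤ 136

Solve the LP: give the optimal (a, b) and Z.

a = -1099/8, b = 157/2, maximum Z = 6437/8

Extreme points and Z = -11a - 9b:
  (-1684/53, -317/53) → Z = 21377/53
  (-1099/8, 157/2) → Z = 6437/8
  (-13, -53/12) → Z = 731/4

The optimum lies where 4a + 5b = -157 and 8a + 12b = -157.
Solving simultaneously gives a = -1099/8, b = 157/2.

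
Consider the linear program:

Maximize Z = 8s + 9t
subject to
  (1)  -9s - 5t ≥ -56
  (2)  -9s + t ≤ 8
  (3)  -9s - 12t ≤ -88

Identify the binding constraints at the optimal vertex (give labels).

Corner points and Z = 8s + 9t:
  (8/27, 32/3) → Z = 2656/27
  (232/63, 32/7) → Z = 4448/63
  (-8/117, 96/13) → Z = 7712/117

The maximum is at (8/27, 32/3). Substituting into each constraint, equality holds for (1) and (2); the remaining constraints have slack.

(1) and (2)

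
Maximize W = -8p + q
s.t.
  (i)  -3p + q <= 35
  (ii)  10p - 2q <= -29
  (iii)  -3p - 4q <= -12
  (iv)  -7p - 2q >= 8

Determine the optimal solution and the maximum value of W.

Extreme points and W = -8p + q:
  (-128/15, 47/5) → W = 233/3
  (-6, 17) → W = 65
  (-28/11, 54/11) → W = 278/11

p = -128/15, q = 47/5, maximum W = 233/3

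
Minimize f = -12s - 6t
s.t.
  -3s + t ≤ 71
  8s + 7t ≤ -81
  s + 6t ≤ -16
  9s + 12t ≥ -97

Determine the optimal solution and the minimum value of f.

s = -293/33, t = -47/33, minimum f = 1266/11

Corner points and f = -12s - 6t:
  (-374/41, -47/41) → f = 4770/41
  (-293/33, -47/33) → f = 1266/11
  (-65/7, -47/42) → f = 827/7

At the optimal vertex, 8s + 7t = -81 and 9s + 12t = -97.
Solving simultaneously gives s = -293/33, t = -47/33.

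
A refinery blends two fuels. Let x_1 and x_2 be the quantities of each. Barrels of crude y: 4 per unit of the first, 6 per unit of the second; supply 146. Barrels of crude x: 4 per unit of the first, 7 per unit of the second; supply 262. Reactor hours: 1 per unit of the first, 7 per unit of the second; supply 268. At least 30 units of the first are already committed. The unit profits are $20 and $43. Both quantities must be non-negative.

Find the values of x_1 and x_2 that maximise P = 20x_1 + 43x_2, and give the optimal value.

x_1 = 30, x_2 = 13/3, maximum P = 2359/3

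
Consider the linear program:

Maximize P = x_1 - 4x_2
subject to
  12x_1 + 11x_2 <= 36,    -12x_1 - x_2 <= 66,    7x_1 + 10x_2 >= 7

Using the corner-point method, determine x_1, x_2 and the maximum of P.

The binding constraints are 12x_1 + 11x_2 = 36 and 7x_1 + 10x_2 = 7.
Solving simultaneously gives x_1 = 283/43, x_2 = -168/43.

x_1 = 283/43, x_2 = -168/43, maximum P = 955/43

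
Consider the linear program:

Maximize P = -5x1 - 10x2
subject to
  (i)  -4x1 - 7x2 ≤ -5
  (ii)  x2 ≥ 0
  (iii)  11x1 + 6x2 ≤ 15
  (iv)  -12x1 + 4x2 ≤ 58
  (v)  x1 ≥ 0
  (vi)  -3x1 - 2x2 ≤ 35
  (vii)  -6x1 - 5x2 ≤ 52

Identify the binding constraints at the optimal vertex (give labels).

(i) and (ii)

Feasible corners and P = -5x1 - 10x2:
  (5/4, 0) → P = -25/4
  (0, 5/7) → P = -50/7
  (15/11, 0) → P = -75/11
  (0, 5/2) → P = -25

The maximum is at (5/4, 0). Substituting into each constraint, equality holds for (i) and (ii); the remaining constraints have slack.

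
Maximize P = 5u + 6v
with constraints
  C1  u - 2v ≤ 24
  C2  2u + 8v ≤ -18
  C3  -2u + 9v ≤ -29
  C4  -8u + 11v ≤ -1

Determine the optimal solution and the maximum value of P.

u = 13, v = -11/2, maximum P = 32

Feasible corners and P = 5u + 6v:
  (13, -11/2) → P = 32
  (-262/5, -191/5) → P = -2456/5
  (35/17, -47/17) → P = -107/17
  (-31/5, -23/5) → P = -293/5

At the optimal vertex, u - 2v = 24 and 2u + 8v = -18.
Solving simultaneously gives u = 13, v = -11/2.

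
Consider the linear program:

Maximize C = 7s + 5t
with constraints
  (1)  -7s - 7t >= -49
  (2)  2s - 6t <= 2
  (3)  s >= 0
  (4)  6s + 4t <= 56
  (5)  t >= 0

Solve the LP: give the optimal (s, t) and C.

Vertices and C = 7s + 5t:
  (11/2, 3/2) → C = 46
  (0, 7) → C = 35
  (1, 0) → C = 7
  (0, 0) → C = 0

The optimum lies where -7s - 7t = -49 and 2s - 6t = 2.
Solving simultaneously gives s = 11/2, t = 3/2.

s = 11/2, t = 3/2, maximum C = 46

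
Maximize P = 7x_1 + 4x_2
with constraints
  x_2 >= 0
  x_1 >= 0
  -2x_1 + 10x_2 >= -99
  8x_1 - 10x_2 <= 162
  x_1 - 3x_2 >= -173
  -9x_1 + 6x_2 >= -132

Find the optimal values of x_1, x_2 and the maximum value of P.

Feasible corners and P = 7x_1 + 4x_2:
  (0, 0) → P = 0
  (44/3, 0) → P = 308/3
  (0, 173/3) → P = 692/3
  (478/7, 563/7) → P = 5598/7

The optimum lies where x_1 - 3x_2 = -173 and -9x_1 + 6x_2 = -132.
Solving simultaneously gives x_1 = 478/7, x_2 = 563/7.

x_1 = 478/7, x_2 = 563/7, maximum P = 5598/7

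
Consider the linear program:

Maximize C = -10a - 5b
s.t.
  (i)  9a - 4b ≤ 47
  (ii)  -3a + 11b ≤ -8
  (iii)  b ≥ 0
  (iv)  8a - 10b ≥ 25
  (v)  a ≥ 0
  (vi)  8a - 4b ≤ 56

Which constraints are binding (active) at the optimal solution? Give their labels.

Vertices and C = -10a - 5b:
  (485/87, 23/29) → C = -5195/87
  (47/9, 0) → C = -470/9
  (195/58, 11/58) → C = -2005/58
  (25/8, 0) → C = -125/4

The maximum is at (25/8, 0). Substituting into each constraint, equality holds for (iii) and (iv); the remaining constraints have slack.

(iii) and (iv)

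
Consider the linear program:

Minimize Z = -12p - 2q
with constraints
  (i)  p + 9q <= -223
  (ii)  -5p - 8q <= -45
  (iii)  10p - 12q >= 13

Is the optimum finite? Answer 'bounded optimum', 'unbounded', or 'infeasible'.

From the feasible point (2189/37, -1160/37), moving in the direction (9, -1) keeps every constraint satisfied while Z decreases without bound.

unbounded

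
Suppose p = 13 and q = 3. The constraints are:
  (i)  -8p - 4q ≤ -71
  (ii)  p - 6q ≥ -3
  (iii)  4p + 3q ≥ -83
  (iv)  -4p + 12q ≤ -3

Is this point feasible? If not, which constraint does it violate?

Constraint (ii): p - 6q = -5, which is not ≥ -3. All other constraints are satisfied.

not feasible — violates (ii)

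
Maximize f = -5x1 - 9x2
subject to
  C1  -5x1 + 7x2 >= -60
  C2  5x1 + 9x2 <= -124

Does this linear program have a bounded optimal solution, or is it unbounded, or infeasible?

unbounded

From the feasible point (-41/10, -23/2), moving in the direction (-7, -5) keeps every constraint satisfied while f increases without bound.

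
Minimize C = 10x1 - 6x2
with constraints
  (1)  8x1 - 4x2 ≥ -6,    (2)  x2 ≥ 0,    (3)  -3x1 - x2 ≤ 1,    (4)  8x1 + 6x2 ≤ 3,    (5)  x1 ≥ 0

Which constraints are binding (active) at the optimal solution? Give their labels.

(4) and (5)

Corner points and C = 10x1 - 6x2:
  (3/8, 0) → C = 15/4
  (0, 0) → C = 0
  (0, 1/2) → C = -3

The minimum is at (0, 1/2). Substituting into each constraint, equality holds for (4) and (5); the remaining constraints have slack.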